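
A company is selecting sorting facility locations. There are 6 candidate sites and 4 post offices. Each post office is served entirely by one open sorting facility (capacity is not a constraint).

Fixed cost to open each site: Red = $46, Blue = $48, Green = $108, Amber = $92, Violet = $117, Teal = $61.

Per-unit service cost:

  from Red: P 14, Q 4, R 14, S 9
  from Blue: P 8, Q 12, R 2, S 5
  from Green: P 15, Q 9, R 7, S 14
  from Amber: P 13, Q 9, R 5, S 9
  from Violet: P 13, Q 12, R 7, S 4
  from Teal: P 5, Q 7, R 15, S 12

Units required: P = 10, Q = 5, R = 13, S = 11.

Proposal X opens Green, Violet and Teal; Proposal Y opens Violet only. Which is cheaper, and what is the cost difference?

Proposal Y is cheaper by 64.

Proposal X: {Green, Violet, Teal}: P→Teal 5·10=50, Q→Teal 7·5=35, R→Green 7·13=91, S→Violet 4·11=44. Service 220; fixed 286; total 506.
Proposal Y: {Violet}: P→Violet 13·10=130, Q→Violet 12·5=60, R→Violet 7·13=91, S→Violet 4·11=44. Service 325; fixed 117; total 442.
Difference: |506 − 442| = 64.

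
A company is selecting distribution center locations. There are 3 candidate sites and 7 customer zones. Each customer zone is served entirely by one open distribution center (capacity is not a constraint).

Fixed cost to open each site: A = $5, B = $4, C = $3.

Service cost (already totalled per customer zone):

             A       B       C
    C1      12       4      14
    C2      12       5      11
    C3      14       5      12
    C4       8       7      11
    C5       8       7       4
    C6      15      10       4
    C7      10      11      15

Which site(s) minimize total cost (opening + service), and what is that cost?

For any fixed open set, each customer zone goes to its cheapest open site; total = fixed + service.
{B, C}: C1→B 4, C2→B 5, C3→B 5, C4→B 7, C5→C 4, C6→C 4, C7→B 11. Service 40; fixed 7; total 47.
{A, B, C}: C1→B 4, C2→B 5, C3→B 5, C4→B 7, C5→C 4, C6→C 4, C7→A 10. Service 39; fixed 12; total 51.
{B}: service 49 + fixed 4 = 53
{C}: service 71 + fixed 3 = 74
No other subset beats 47.

Open B and C; minimum total cost 47.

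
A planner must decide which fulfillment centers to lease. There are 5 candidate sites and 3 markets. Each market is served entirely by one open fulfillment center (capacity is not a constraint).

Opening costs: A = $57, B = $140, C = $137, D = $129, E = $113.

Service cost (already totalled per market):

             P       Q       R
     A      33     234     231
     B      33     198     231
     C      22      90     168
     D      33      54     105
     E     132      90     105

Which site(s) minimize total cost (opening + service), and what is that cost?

For any fixed open set, each market goes to its cheapest open site; total = fixed + service.
{D}: P→D 33, Q→D 54, R→D 105. Service 192; fixed 129; total 321.
{A, D}: P→A 33, Q→D 54, R→D 105. Service 192; fixed 186; total 378.
{A, E}: service 228 + fixed 170 = 398
{A, B, C, D, E}: P→C 22, Q→D 54, R→D 105. Service 181; fixed 576; total 757.
No other subset beats 321.

Open D only; minimum total cost 321.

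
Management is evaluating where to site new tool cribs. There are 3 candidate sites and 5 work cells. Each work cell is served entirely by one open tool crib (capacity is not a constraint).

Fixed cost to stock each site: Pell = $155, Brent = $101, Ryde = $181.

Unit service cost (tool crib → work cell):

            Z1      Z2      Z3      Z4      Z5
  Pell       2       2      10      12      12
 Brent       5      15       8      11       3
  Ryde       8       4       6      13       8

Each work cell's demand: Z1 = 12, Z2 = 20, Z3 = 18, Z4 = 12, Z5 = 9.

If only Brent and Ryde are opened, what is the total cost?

Each work cell is assigned to its cheapest site among the open ones.
{Brent, Ryde}: Z1→Brent 5·12=60, Z2→Ryde 4·20=80, Z3→Ryde 6·18=108, Z4→Brent 11·12=132, Z5→Brent 3·9=27. Service 407; fixed 282; total 689.

Total cost: 689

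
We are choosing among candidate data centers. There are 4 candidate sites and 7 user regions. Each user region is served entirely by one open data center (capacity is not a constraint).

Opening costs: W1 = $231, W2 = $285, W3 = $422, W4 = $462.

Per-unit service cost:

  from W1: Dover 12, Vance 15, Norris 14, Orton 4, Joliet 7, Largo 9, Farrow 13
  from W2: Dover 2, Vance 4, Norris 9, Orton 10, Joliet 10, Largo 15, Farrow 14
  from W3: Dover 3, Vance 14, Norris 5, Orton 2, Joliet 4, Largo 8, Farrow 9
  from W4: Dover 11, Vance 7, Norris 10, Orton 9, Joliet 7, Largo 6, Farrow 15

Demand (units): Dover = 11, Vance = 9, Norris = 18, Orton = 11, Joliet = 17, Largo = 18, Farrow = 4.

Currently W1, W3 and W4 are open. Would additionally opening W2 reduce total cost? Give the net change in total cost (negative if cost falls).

Current service cost with {W1, W3, W4}: 420.
Adding W2: each user region re-picks its cheapest; new service cost 382, saving 38.
Extra fixed cost: 285. Net change = 285 − 38 = 247.
(Totals: 1535 → 1782.)

No — net change +247 (cost rises by 247).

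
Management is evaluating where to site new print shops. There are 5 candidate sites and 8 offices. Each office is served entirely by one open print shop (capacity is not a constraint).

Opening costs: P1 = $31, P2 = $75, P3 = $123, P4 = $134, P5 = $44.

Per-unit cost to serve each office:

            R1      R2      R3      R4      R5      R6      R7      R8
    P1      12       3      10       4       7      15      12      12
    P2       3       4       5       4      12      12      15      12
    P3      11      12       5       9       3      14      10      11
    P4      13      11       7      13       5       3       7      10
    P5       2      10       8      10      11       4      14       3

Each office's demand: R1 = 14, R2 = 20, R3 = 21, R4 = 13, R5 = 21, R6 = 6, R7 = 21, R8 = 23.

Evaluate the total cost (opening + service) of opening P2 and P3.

Total cost: 1075

Each office is assigned to its cheapest site among the open ones.
{P2, P3}: R1→P2 3·14=42, R2→P2 4·20=80, R3→P2 5·21=105, R4→P2 4·13=52, R5→P3 3·21=63, R6→P2 12·6=72, R7→P3 10·21=210, R8→P3 11·23=253. Service 877; fixed 198; total 1075.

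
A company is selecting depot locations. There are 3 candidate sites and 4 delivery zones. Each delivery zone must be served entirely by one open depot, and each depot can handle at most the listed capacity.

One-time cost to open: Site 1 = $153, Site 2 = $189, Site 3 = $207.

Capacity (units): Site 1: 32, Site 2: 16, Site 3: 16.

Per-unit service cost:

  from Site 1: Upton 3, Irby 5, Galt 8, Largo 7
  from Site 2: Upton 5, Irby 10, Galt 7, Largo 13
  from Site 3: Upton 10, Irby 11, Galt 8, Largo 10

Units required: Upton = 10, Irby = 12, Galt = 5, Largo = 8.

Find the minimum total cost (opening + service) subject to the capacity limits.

Open {Site 1, Site 2}: Upton→Site 1 3·10=30, Irby→Site 1 5·12=60, Galt→Site 2 7·5=35, Largo→Site 1 7·8=56.
Loads: Site 1 carries 30/32, Site 2 carries 5/16. Service 181; fixed 342; total 523.
Next best feasible plan costs 543.

Minimum total cost: 523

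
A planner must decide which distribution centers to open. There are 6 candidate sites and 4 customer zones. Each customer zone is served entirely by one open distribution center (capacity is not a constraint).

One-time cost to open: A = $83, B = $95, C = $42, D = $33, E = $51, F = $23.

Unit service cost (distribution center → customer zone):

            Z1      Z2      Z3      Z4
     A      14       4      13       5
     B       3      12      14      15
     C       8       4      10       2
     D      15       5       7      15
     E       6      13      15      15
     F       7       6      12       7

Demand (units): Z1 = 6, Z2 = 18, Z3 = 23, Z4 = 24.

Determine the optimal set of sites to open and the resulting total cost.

Open C and D; minimum total cost 404.

For any fixed open set, each customer zone goes to its cheapest open site; total = fixed + service.
{C, D}: Z1→C 8·6=48, Z2→C 4·18=72, Z3→D 7·23=161, Z4→C 2·24=48. Service 329; fixed 75; total 404.
{C, D, F}: service 323 + fixed 98 = 421
{C}: service 398 + fixed 42 = 440
{A, B, C, D, E, F}: Z1→B 3·6=18, Z2→A 4·18=72, Z3→D 7·23=161, Z4→C 2·24=48. Service 299; fixed 327; total 626.
No other subset beats 404.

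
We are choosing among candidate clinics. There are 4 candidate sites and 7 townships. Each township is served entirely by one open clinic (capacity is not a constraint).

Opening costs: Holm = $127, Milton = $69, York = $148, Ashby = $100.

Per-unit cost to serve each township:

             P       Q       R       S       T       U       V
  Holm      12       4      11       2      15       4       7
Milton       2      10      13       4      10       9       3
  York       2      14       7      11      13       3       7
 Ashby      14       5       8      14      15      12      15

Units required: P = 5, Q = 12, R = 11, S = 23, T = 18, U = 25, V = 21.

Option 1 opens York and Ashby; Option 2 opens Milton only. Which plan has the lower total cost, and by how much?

Option 2 is cheaper by 202.

Option 1: {York, Ashby}: P→York 2·5=10, Q→Ashby 5·12=60, R→York 7·11=77, S→York 11·23=253, T→York 13·18=234, U→York 3·25=75, V→York 7·21=147. Service 856; fixed 248; total 1104.
Option 2: {Milton}: P→Milton 2·5=10, Q→Milton 10·12=120, R→Milton 13·11=143, S→Milton 4·23=92, T→Milton 10·18=180, U→Milton 9·25=225, V→Milton 3·21=63. Service 833; fixed 69; total 902.
Difference: |1104 − 902| = 202.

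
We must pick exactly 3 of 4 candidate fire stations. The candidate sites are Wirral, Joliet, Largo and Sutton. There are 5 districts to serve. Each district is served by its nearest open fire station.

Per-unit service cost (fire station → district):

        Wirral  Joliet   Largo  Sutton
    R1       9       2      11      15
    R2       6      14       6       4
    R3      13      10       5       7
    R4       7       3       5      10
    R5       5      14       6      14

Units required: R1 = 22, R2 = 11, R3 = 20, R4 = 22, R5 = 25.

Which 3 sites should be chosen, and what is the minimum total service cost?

Choose Wirral, Joliet and Largo; total service cost 401.

With exactly 3 open, each district uses its cheapest among the chosen.
{Wirral, Joliet, Largo}: R1→Joliet 2·22=44, R2→Wirral 6·11=66, R3→Largo 5·20=100, R4→Joliet 3·22=66, R5→Wirral 5·25=125. Service cost 401.
{Joliet, Largo, Sutton}: service cost 404
{Wirral, Joliet, Sutton}: service cost 419
Among all 4 size-3 choices, {Wirral, Joliet, Largo} is lowest.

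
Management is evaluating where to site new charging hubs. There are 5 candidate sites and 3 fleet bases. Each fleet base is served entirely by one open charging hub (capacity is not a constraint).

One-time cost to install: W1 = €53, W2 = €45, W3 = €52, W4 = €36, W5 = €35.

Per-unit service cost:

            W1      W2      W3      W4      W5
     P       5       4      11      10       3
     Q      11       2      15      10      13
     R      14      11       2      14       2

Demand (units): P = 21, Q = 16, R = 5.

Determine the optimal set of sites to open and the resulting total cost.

Open W2 and W5; minimum total cost 185.

For any fixed open set, each fleet base goes to its cheapest open site; total = fixed + service.
{W2, W5}: P→W5 3·21=63, Q→W2 2·16=32, R→W5 2·5=10. Service 105; fixed 80; total 185.
{W2}: P→W2 4·21=84, Q→W2 2·16=32, R→W2 11·5=55. Service 171; fixed 45; total 216.
{W2, W4, W5}: service 105 + fixed 116 = 221
{W1, W2, W3, W4, W5}: service 105 + fixed 221 = 326
No other subset beats 185.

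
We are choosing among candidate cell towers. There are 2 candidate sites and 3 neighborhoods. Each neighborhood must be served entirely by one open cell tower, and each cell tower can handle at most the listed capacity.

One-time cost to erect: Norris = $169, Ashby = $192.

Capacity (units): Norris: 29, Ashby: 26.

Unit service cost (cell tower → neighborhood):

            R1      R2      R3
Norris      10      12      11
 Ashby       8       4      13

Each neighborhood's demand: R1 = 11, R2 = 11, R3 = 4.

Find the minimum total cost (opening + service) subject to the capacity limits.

Open {Ashby}: R1→Ashby 8·11=88, R2→Ashby 4·11=44, R3→Ashby 13·4=52.
Loads: Ashby carries 26/26. Service 184; fixed 192; total 376.
Next best feasible plan costs 455.

Minimum total cost: 376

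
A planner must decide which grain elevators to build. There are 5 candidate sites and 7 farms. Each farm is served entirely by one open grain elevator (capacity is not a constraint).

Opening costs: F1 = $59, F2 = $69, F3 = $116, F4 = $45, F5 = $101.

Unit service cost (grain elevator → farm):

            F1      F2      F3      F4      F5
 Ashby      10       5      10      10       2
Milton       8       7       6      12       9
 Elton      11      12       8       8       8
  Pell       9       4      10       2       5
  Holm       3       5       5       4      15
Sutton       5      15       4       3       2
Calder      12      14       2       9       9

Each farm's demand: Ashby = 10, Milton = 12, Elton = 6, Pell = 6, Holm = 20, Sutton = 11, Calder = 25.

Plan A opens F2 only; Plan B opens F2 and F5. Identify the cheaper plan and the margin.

Plan B is cheaper by 221.

Plan A: {F2}: Ashby→F2 5·10=50, Milton→F2 7·12=84, Elton→F2 12·6=72, Pell→F2 4·6=24, Holm→F2 5·20=100, Sutton→F2 15·11=165, Calder→F2 14·25=350. Service 845; fixed 69; total 914.
Plan B: {F2, F5}: Ashby→F5 2·10=20, Milton→F2 7·12=84, Elton→F5 8·6=48, Pell→F2 4·6=24, Holm→F2 5·20=100, Sutton→F5 2·11=22, Calder→F5 9·25=225. Service 523; fixed 170; total 693.
Difference: |914 − 693| = 221.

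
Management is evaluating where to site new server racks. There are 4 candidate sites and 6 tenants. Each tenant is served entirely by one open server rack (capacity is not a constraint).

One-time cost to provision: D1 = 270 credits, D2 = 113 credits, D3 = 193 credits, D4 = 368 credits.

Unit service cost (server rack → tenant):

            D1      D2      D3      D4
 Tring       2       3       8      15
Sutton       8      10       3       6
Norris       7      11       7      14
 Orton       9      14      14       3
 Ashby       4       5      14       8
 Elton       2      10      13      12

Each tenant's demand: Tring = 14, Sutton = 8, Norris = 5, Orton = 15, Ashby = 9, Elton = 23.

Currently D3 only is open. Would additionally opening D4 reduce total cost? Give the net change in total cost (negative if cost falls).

Current service cost with {D3}: 806.
Adding D4: each tenant re-picks its cheapest; new service cost 564, saving 242.
Extra fixed cost: 368. Net change = 368 − 242 = 126.
(Totals: 999 → 1125.)

No — net change +126 (cost rises by 126).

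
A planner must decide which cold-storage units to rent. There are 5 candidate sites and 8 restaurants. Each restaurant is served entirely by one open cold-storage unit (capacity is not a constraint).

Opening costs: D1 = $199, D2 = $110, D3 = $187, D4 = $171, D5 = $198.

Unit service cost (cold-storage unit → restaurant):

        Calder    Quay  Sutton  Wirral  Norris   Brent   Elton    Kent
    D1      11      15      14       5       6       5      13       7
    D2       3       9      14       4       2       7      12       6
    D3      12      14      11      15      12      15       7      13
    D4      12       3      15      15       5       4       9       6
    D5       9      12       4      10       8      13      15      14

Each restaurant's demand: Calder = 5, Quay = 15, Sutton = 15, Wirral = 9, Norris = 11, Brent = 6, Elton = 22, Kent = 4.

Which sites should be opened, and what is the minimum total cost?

Open D2 and D4; minimum total cost 855.

For any fixed open set, each restaurant goes to its cheapest open site; total = fixed + service.
{D2, D4}: Calder→D2 3·5=15, Quay→D4 3·15=45, Sutton→D2 14·15=210, Wirral→D2 4·9=36, Norris→D2 2·11=22, Brent→D4 4·6=24, Elton→D4 9·22=198, Kent→D2 6·4=24. Service 574; fixed 281; total 855.
{D2}: Calder→D2 3·5=15, Quay→D2 9·15=135, Sutton→D2 14·15=210, Wirral→D2 4·9=36, Norris→D2 2·11=22, Brent→D2 7·6=42, Elton→D2 12·22=264, Kent→D2 6·4=24. Service 748; fixed 110; total 858.
{D2, D3}: service 593 + fixed 297 = 890
{D1, D2, D3, D4, D5}: service 380 + fixed 865 = 1245
No other subset beats 855.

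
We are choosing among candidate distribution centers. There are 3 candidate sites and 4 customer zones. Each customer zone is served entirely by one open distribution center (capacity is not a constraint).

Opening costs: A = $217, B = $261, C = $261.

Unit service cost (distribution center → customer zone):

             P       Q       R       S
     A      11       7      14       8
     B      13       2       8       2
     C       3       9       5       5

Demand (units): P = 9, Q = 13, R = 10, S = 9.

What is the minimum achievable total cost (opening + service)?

Minimum total cost: 500

For any fixed open set, each customer zone goes to its cheapest open site; total = fixed + service.
{C}: P→C 3·9=27, Q→C 9·13=117, R→C 5·10=50, S→C 5·9=45. Service 239; fixed 261; total 500.
{B}: service 241 + fixed 261 = 502
{A}: P→A 11·9=99, Q→A 7·13=91, R→A 14·10=140, S→A 8·9=72. Service 402; fixed 217; total 619.
{A, B, C}: service 121 + fixed 739 = 860
No other subset beats 500.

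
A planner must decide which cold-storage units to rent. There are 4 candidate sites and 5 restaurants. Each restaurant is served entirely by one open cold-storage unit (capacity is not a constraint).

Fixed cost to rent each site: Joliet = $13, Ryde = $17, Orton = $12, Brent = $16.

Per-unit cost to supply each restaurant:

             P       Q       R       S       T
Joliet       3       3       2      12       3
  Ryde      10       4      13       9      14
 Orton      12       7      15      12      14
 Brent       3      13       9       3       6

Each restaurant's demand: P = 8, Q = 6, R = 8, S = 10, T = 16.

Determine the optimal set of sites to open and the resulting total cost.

Open Joliet and Brent; minimum total cost 165.

For any fixed open set, each restaurant goes to its cheapest open site; total = fixed + service.
{Joliet, Brent}: P→Joliet 3·8=24, Q→Joliet 3·6=18, R→Joliet 2·8=16, S→Brent 3·10=30, T→Joliet 3·16=48. Service 136; fixed 29; total 165.
{Joliet, Orton, Brent}: service 136 + fixed 41 = 177
{Joliet, Ryde, Brent}: service 136 + fixed 46 = 182
{Joliet, Ryde, Orton, Brent}: P→Joliet 3·8=24, Q→Joliet 3·6=18, R→Joliet 2·8=16, S→Brent 3·10=30, T→Joliet 3·16=48. Service 136; fixed 58; total 194.
(All 15 nonempty subsets were checked; Joliet and Brent is lowest.)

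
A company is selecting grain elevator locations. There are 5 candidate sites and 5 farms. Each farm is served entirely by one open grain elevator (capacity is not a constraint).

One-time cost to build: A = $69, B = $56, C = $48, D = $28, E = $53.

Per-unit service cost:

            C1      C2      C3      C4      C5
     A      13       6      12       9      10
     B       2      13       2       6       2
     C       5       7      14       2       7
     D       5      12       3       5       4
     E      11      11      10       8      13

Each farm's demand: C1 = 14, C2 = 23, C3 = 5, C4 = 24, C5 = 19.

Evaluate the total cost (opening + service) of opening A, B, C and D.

Each farm is assigned to its cheapest site among the open ones.
{A, B, C, D}: C1→B 2·14=28, C2→A 6·23=138, C3→B 2·5=10, C4→C 2·24=48, C5→B 2·19=38. Service 262; fixed 201; total 463.

Total cost: 463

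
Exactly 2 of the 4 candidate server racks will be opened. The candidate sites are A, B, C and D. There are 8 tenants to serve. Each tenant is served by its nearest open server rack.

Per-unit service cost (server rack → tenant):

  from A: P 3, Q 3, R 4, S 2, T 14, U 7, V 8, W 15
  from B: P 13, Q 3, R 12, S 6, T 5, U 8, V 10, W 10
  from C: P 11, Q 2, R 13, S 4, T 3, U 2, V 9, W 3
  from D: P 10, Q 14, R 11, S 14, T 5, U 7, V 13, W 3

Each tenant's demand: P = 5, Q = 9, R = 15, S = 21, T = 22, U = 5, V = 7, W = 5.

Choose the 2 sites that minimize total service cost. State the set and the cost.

With exactly 2 open, each tenant uses its cheapest among the chosen.
{A, C}: P→A 3·5=15, Q→C 2·9=18, R→A 4·15=60, S→A 2·21=42, T→C 3·22=66, U→C 2·5=10, V→A 8·7=56, W→C 3·5=15. Service cost 282.
{A, D}: service cost 360
{A, B}: service cost 395
Among all 6 size-2 choices, {A, C} is lowest.

Choose A and C; total service cost 282.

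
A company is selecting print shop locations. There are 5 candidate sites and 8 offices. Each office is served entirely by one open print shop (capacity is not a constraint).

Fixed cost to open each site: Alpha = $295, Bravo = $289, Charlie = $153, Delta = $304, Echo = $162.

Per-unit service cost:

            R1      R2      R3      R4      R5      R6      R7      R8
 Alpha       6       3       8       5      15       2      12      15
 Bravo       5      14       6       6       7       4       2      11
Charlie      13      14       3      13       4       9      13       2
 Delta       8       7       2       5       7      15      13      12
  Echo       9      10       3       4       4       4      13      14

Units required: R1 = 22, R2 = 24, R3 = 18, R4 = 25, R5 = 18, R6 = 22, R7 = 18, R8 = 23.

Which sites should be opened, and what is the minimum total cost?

Open Alpha and Charlie; minimum total cost 1209.

For any fixed open set, each office goes to its cheapest open site; total = fixed + service.
{Alpha, Charlie}: R1→Alpha 6·22=132, R2→Alpha 3·24=72, R3→Charlie 3·18=54, R4→Alpha 5·25=125, R5→Charlie 4·18=72, R6→Alpha 2·22=44, R7→Alpha 12·18=216, R8→Charlie 2·23=46. Service 761; fixed 448; total 1209.
{Alpha, Bravo, Charlie}: R1→Bravo 5·22=110, R2→Alpha 3·24=72, R3→Charlie 3·18=54, R4→Alpha 5·25=125, R5→Charlie 4·18=72, R6→Alpha 2·22=44, R7→Bravo 2·18=36, R8→Charlie 2·23=46. Service 559; fixed 737; total 1296.
{Bravo, Charlie}: service 892 + fixed 442 = 1334
{Alpha, Bravo, Charlie, Delta, Echo}: R1→Bravo 5·22=110, R2→Alpha 3·24=72, R3→Delta 2·18=36, R4→Echo 4·25=100, R5→Charlie 4·18=72, R6→Alpha 2·22=44, R7→Bravo 2·18=36, R8→Charlie 2·23=46. Service 516; fixed 1203; total 1719.
No other subset beats 1209.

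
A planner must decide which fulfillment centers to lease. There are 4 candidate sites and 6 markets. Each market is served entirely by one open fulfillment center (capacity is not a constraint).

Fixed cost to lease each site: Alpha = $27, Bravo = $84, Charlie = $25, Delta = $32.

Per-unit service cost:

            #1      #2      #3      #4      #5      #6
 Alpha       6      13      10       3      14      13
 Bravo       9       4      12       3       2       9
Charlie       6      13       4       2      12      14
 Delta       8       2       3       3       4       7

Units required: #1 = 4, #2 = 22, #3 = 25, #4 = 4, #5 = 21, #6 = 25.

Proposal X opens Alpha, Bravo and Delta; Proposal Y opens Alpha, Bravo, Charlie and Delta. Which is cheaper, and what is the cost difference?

Proposal X: {Alpha, Bravo, Delta}: #1→Alpha 6·4=24, #2→Delta 2·22=44, #3→Delta 3·25=75, #4→Alpha 3·4=12, #5→Bravo 2·21=42, #6→Delta 7·25=175. Service 372; fixed 143; total 515.
Proposal Y: {Alpha, Bravo, Charlie, Delta}: #1→Alpha 6·4=24, #2→Delta 2·22=44, #3→Delta 3·25=75, #4→Charlie 2·4=8, #5→Bravo 2·21=42, #6→Delta 7·25=175. Service 368; fixed 168; total 536.
Difference: |515 − 536| = 21.

Proposal X is cheaper by 21.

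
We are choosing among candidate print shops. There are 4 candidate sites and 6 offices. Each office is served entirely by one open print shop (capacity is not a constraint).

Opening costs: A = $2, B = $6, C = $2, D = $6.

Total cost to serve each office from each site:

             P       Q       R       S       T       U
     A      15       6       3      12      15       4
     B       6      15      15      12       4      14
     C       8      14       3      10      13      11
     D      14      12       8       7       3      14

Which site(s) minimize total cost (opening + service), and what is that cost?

For any fixed open set, each office goes to its cheapest open site; total = fixed + service.
{A, C, D}: P→C 8, Q→A 6, R→A 3, S→D 7, T→D 3, U→A 4. Service 31; fixed 10; total 41.
{A, B}: P→B 6, Q→A 6, R→A 3, S→A 12, T→B 4, U→A 4. Service 35; fixed 8; total 43.
{A, B, C}: service 33 + fixed 10 = 43
{A, B, C, D}: P→B 6, Q→A 6, R→A 3, S→D 7, T→D 3, U→A 4. Service 29; fixed 16; total 45.
No other subset beats 41.

Open A, C and D; minimum total cost 41.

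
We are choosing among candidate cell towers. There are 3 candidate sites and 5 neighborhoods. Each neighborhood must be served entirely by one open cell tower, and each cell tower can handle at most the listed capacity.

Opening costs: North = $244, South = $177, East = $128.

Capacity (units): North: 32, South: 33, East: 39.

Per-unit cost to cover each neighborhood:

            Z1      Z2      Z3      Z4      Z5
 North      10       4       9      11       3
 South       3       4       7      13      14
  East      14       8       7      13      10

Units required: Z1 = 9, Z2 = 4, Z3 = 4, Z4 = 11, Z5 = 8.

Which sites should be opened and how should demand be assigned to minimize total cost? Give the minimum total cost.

Open {East}: Z1→East 14·9=126, Z2→East 8·4=32, Z3→East 7·4=28, Z4→East 13·11=143, Z5→East 10·8=80.
Loads: East carries 36/39. Service 409; fixed 128; total 537.
Next best feasible plan costs 599.

Minimum total cost: 537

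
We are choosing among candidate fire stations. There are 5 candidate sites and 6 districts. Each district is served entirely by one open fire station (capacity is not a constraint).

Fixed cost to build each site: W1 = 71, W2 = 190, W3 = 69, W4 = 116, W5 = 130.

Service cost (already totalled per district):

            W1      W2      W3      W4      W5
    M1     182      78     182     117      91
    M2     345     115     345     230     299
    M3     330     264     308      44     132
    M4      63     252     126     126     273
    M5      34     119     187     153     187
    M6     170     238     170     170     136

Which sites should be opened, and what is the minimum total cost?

For any fixed open set, each district goes to its cheapest open site; total = fixed + service.
{W1, W4}: M1→W4 117, M2→W4 230, M3→W4 44, M4→W1 63, M5→W1 34, M6→W1 170. Service 658; fixed 187; total 845.
{W1, W2, W4}: M1→W2 78, M2→W2 115, M3→W4 44, M4→W1 63, M5→W1 34, M6→W1 170. Service 504; fixed 377; total 881.
{W1, W3, W4}: service 658 + fixed 256 = 914
{W1, W2, W3, W4, W5}: M1→W2 78, M2→W2 115, M3→W4 44, M4→W1 63, M5→W1 34, M6→W5 136. Service 470; fixed 576; total 1046.
No other subset beats 845.

Open W1 and W4; minimum total cost 845.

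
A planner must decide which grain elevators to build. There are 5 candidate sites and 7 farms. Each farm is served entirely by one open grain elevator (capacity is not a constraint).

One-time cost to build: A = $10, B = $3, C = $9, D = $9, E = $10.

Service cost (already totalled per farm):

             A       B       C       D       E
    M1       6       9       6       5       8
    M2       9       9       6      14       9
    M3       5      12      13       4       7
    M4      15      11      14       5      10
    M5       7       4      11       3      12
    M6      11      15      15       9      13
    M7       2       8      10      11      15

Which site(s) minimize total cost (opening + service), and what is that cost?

For any fixed open set, each farm goes to its cheapest open site; total = fixed + service.
{B, D}: M1→D 5, M2→B 9, M3→D 4, M4→D 5, M5→D 3, M6→D 9, M7→B 8. Service 43; fixed 12; total 55.
{A, D}: M1→D 5, M2→A 9, M3→D 4, M4→D 5, M5→D 3, M6→D 9, M7→A 2. Service 37; fixed 19; total 56.
{A, B, D}: M1→D 5, M2→A 9, M3→D 4, M4→D 5, M5→D 3, M6→D 9, M7→A 2. Service 37; fixed 22; total 59.
{A, B, C, D, E}: M1→D 5, M2→C 6, M3→D 4, M4→D 5, M5→D 3, M6→D 9, M7→A 2. Service 34; fixed 41; total 75.
No other subset beats 55.

Open B and D; minimum total cost 55.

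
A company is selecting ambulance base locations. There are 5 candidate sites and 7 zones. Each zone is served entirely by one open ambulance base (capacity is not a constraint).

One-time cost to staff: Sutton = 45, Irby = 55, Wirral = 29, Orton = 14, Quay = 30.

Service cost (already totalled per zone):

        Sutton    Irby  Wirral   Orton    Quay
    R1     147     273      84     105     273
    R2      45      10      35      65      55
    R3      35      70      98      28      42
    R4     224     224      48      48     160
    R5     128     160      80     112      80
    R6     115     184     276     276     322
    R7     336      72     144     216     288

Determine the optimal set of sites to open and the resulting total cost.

For any fixed open set, each zone goes to its cheapest open site; total = fixed + service.
{Sutton, Irby, Wirral}: R1→Wirral 84, R2→Irby 10, R3→Sutton 35, R4→Wirral 48, R5→Wirral 80, R6→Sutton 115, R7→Irby 72. Service 444; fixed 129; total 573.
{Sutton, Irby, Wirral, Orton}: service 437 + fixed 143 = 580
{Sutton, Irby, Orton, Quay}: service 458 + fixed 144 = 602
{Sutton, Irby, Wirral, Orton, Quay}: service 437 + fixed 173 = 610
No other subset beats 573.

Open Sutton, Irby and Wirral; minimum total cost 573.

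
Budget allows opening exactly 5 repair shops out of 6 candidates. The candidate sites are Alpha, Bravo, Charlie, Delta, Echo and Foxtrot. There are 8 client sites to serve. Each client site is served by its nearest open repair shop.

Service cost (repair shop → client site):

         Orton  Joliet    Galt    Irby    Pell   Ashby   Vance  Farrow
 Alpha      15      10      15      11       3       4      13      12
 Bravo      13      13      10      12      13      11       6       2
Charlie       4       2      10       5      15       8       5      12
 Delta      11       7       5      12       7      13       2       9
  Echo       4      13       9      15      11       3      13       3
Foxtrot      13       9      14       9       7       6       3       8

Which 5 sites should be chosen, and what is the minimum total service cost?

With exactly 5 open, each client site uses its cheapest among the chosen.
{Alpha, Bravo, Charlie, Delta, Echo}: Orton→Charlie 4, Joliet→Charlie 2, Galt→Delta 5, Irby→Charlie 5, Pell→Alpha 3, Ashby→Echo 3, Vance→Delta 2, Farrow→Bravo 2. Service cost 26.
{Alpha, Bravo, Charlie, Delta, Foxtrot}: service cost 27
{Alpha, Charlie, Delta, Echo, Foxtrot}: service cost 27
Among all 6 size-5 choices, {Alpha, Bravo, Charlie, Delta, Echo} is lowest.

Choose Alpha, Bravo, Charlie, Delta and Echo; total service cost 26.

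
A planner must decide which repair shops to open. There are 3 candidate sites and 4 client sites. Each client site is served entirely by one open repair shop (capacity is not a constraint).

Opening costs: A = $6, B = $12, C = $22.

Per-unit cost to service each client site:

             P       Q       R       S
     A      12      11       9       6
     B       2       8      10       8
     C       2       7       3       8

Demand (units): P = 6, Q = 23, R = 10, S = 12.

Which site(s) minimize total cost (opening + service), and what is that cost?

Open A and C; minimum total cost 303.

For any fixed open set, each client site goes to its cheapest open site; total = fixed + service.
{A, C}: P→C 2·6=12, Q→C 7·23=161, R→C 3·10=30, S→A 6·12=72. Service 275; fixed 28; total 303.
{A, B, C}: service 275 + fixed 40 = 315
{C}: service 299 + fixed 22 = 321
{A}: service 487 + fixed 6 = 493
No other subset beats 303.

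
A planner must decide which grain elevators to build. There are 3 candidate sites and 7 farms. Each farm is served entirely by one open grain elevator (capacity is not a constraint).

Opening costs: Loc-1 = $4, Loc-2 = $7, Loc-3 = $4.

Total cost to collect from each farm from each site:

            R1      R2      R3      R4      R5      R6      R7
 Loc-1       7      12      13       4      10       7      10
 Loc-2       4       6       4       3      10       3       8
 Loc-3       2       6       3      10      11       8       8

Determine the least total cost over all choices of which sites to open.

Minimum total cost: 45

For any fixed open set, each farm goes to its cheapest open site; total = fixed + service.
{Loc-2}: R1→Loc-2 4, R2→Loc-2 6, R3→Loc-2 4, R4→Loc-2 3, R5→Loc-2 10, R6→Loc-2 3, R7→Loc-2 8. Service 38; fixed 7; total 45.
{Loc-2, Loc-3}: R1→Loc-3 2, R2→Loc-2 6, R3→Loc-3 3, R4→Loc-2 3, R5→Loc-2 10, R6→Loc-2 3, R7→Loc-2 8. Service 35; fixed 11; total 46.
{Loc-1, Loc-3}: service 40 + fixed 8 = 48
{Loc-1, Loc-2, Loc-3}: service 35 + fixed 15 = 50
No other subset beats 45.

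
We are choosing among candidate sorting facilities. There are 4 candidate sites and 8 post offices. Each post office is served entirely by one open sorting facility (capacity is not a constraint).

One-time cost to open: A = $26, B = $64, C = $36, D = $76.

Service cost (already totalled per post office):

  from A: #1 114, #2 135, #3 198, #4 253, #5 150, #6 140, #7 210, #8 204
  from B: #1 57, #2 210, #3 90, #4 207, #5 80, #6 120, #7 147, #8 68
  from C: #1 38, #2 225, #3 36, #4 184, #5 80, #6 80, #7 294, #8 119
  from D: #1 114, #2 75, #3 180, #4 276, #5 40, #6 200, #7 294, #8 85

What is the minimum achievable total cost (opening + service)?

For any fixed open set, each post office goes to its cheapest open site; total = fixed + service.
{B, C, D}: #1→C 38, #2→D 75, #3→C 36, #4→C 184, #5→D 40, #6→C 80, #7→B 147, #8→B 68. Service 668; fixed 176; total 844.
{A, B, C, D}: service 668 + fixed 202 = 870
{A, C, D}: service 748 + fixed 138 = 886
{A}: service 1404 + fixed 26 = 1430
(All 15 nonempty subsets were checked; B, C and D is lowest.)

Minimum total cost: 844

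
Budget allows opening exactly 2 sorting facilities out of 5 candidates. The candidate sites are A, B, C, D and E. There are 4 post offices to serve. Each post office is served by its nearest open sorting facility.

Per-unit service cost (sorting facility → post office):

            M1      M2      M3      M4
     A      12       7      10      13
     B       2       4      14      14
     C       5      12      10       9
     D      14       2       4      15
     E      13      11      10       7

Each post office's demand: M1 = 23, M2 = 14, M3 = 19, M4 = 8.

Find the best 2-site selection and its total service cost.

Choose B and D; total service cost 262.

With exactly 2 open, each post office uses its cheapest among the chosen.
{B, D}: M1→B 2·23=46, M2→D 2·14=28, M3→D 4·19=76, M4→B 14·8=112. Service cost 262.
{C, D}: service cost 291
{B, E}: service cost 348
Among all 10 size-2 choices, {B, D} is lowest.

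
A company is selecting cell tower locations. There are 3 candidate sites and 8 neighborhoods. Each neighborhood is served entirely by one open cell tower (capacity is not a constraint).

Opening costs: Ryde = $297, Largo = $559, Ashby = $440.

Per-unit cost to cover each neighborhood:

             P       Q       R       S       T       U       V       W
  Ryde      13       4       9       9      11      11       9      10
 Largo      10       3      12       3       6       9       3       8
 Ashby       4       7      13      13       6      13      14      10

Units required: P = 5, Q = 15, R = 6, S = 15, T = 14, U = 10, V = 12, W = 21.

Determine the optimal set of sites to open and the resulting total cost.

For any fixed open set, each neighborhood goes to its cheapest open site; total = fixed + service.
{Largo}: P→Largo 10·5=50, Q→Largo 3·15=45, R→Largo 12·6=72, S→Largo 3·15=45, T→Largo 6·14=84, U→Largo 9·10=90, V→Largo 3·12=36, W→Largo 8·21=168. Service 590; fixed 559; total 1149.
{Ryde}: service 896 + fixed 297 = 1193
{Ryde, Largo}: P→Largo 10·5=50, Q→Largo 3·15=45, R→Ryde 9·6=54, S→Largo 3·15=45, T→Largo 6·14=84, U→Largo 9·10=90, V→Largo 3·12=36, W→Largo 8·21=168. Service 572; fixed 856; total 1428.
{Ryde, Largo, Ashby}: service 542 + fixed 1296 = 1838
No other subset beats 1149.

Open Largo only; minimum total cost 1149.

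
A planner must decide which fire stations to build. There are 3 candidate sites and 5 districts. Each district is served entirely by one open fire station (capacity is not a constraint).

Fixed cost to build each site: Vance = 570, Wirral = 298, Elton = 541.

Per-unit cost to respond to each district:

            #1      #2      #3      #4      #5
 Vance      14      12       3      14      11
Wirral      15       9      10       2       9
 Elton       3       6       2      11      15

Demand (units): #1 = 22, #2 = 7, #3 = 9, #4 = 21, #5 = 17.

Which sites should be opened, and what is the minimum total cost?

For any fixed open set, each district goes to its cheapest open site; total = fixed + service.
{Wirral}: #1→Wirral 15·22=330, #2→Wirral 9·7=63, #3→Wirral 10·9=90, #4→Wirral 2·21=42, #5→Wirral 9·17=153. Service 678; fixed 298; total 976.
{Elton}: service 612 + fixed 541 = 1153
{Wirral, Elton}: #1→Elton 3·22=66, #2→Elton 6·7=42, #3→Elton 2·9=18, #4→Wirral 2·21=42, #5→Wirral 9·17=153. Service 321; fixed 839; total 1160.
{Vance, Wirral, Elton}: service 321 + fixed 1409 = 1730
No other subset beats 976.

Open Wirral only; minimum total cost 976.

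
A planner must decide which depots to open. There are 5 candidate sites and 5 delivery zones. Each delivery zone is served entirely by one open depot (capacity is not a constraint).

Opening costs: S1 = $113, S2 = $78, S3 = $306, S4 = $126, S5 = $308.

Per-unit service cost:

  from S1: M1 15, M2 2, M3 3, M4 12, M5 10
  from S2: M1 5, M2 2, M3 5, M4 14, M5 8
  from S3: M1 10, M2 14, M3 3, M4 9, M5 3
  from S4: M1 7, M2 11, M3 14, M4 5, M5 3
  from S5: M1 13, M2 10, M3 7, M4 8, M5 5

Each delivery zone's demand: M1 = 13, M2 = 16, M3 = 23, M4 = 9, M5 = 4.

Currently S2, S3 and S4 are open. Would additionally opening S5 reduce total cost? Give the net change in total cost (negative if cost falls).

No — net change +308 (cost rises by 308).

Current service cost with {S2, S3, S4}: 223.
Adding S5: each delivery zone re-picks its cheapest; new service cost 223, saving 0.
Extra fixed cost: 308. Net change = 308 − 0 = 308.
(Totals: 733 → 1041.)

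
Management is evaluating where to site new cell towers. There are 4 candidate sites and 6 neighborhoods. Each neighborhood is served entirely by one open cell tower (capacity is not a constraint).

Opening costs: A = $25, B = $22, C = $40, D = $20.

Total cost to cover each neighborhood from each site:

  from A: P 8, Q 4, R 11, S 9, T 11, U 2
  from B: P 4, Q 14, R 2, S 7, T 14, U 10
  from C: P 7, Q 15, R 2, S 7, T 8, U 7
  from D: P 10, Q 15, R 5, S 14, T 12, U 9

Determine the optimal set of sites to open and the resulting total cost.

For any fixed open set, each neighborhood goes to its cheapest open site; total = fixed + service.
{A}: P→A 8, Q→A 4, R→A 11, S→A 9, T→A 11, U→A 2. Service 45; fixed 25; total 70.
{B}: P→B 4, Q→B 14, R→B 2, S→B 7, T→B 14, U→B 10. Service 51; fixed 22; total 73.
{A, B}: service 30 + fixed 47 = 77
{A, B, C, D}: service 27 + fixed 107 = 134
No other subset beats 70.

Open A only; minimum total cost 70.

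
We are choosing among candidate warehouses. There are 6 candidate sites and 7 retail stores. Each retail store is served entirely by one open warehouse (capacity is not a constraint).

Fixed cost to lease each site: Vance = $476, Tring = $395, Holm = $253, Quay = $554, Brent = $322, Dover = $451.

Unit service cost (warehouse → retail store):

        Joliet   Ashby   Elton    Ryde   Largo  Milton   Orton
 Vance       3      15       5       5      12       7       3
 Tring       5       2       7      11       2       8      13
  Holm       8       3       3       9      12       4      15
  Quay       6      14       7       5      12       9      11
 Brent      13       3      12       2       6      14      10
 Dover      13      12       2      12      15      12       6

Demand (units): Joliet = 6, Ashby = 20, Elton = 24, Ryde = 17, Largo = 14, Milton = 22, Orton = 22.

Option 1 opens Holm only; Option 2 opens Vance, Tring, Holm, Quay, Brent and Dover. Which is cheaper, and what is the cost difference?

Option 1 is cheaper by 1601.

Option 1: {Holm}: Joliet→Holm 8·6=48, Ashby→Holm 3·20=60, Elton→Holm 3·24=72, Ryde→Holm 9·17=153, Largo→Holm 12·14=168, Milton→Holm 4·22=88, Orton→Holm 15·22=330. Service 919; fixed 253; total 1172.
Option 2: {Vance, Tring, Holm, Quay, Brent, Dover}: Joliet→Vance 3·6=18, Ashby→Tring 2·20=40, Elton→Dover 2·24=48, Ryde→Brent 2·17=34, Largo→Tring 2·14=28, Milton→Holm 4·22=88, Orton→Vance 3·22=66. Service 322; fixed 2451; total 2773.
Difference: |1172 − 2773| = 1601.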